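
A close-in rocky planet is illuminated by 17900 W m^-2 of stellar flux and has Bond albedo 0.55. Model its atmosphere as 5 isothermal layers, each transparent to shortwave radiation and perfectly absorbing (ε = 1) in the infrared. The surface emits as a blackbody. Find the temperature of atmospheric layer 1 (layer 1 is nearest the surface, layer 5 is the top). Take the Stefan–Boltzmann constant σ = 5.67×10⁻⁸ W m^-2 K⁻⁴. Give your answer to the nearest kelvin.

649 K

OLR = S(1−α)/4 = 2014 W m^-2; the top layer radiates at T_e = 434.1 K.
In the N-layer model, layer k (counted from the surface) has T_k = (N+1−k)^(1/4)·T_e.
With k = 1: T_1 = (5+1−1)^¼·434.1 K = 649.2 K.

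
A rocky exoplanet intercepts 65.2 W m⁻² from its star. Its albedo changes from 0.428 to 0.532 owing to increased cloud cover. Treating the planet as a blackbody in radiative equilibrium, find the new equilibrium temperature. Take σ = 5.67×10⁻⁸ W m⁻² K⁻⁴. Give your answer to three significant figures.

108 kelvin

T₂ = [S(1−α₂)/(4σ)]^(1/4) = [65.20·0.468/(4σ)]^(1/4) = 107.7 K.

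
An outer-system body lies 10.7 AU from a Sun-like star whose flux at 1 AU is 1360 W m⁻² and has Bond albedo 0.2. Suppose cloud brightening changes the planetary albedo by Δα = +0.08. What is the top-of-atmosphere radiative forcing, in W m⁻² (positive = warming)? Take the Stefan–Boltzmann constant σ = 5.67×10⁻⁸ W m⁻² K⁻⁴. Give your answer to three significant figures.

By the inverse-square law, S = 1360/10.7² = 11.88 W m⁻².
TOA radiative forcing: ΔF = −S·Δα/4 = −11.88·(+0.08)/4 = -0.2376 W m⁻².

-0.238 W m⁻²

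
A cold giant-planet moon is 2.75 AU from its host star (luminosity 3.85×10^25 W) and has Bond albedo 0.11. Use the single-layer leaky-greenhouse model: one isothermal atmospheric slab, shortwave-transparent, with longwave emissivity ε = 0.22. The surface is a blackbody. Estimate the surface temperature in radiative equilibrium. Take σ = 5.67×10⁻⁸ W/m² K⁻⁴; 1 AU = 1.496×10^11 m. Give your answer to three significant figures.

94.5 kelvin

d = 2.75 × 1.496×10^11 m = 4.114×10^11 m.
S = L/(4πd²) = 18.10 W/m².
At the top of the atmosphere, σT_e⁴ = S(1−α)/4 = 4.028 W/m², giving T_e = 91.81 K.
Surface balance with a leaky layer gives σT_s⁴ = σT_e⁴·2/(2−ε), so T_s = T_e·[2/(2−0.22)]^(1/4) = 94.52 K.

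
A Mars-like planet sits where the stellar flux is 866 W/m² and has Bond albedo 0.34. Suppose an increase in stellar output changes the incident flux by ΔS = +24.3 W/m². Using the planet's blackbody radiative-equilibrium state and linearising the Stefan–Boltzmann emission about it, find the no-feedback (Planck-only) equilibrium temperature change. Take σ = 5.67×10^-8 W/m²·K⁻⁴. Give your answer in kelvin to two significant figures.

1.6 K

Reference equilibrium: T_e = [S(1−α)/(4σ)]^(1/4) = 224.1 K.
ΔF = Δ[S(1−α)]/4 = (1−0.34)·+24.3/4 = 4.010 W/m².
Planck response: λ_P = 4σT_e³ = 4·5.67×10⁻⁸·(224.1)³ = 2.551 W/m²/K.
ΔT₀ = ΔF/λ_P = 4.010/2.551 = 1.57 K.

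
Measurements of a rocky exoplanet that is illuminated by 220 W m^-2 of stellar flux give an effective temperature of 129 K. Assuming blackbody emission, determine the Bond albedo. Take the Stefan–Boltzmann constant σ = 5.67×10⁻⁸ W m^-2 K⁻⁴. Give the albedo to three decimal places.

Rearranging the radiative balance, α = 1 − 4σT⁴/S.
4σT⁴ = 4·5.67×10⁻⁸·(129)⁴ = 62.81 W m^-2.
Hence α = 1 − 62.81/220.0 = 0.7145.

0.715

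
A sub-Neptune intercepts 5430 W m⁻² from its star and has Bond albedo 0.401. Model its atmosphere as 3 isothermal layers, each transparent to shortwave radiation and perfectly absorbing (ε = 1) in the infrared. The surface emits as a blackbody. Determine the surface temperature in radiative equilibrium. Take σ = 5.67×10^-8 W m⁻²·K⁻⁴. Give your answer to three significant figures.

Top-of-atmosphere balance: σT_e⁴ = S(1−α)/4 = 813.1 W m⁻² → T_e = 346.1 K.
With N = 3 opaque layers, T_s = (N+1)^(1/4)·T_e = 4^(1/4)·346.1 = 489.4 K.

489 K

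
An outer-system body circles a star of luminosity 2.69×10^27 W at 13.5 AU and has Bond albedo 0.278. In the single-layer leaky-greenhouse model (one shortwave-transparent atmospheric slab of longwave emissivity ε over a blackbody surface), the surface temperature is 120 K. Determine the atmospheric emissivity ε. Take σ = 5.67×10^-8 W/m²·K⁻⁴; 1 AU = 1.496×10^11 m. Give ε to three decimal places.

d = 13.5 × 1.496×10^11 m = 2.020×10^12 m.
S = L/(4πd²) = 52.48 W/m².
First, T_e = [52.48·(1−0.278)/(4σ)]^(1/4) = 113.7 K.
Since (2−ε)/2 = (T_e/T_s)⁴ = 0.8057, ε = 0.3886.

0.389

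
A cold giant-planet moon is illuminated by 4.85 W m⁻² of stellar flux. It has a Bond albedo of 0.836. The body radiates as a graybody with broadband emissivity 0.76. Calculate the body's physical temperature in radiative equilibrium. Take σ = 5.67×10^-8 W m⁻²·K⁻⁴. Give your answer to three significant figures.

The planet absorbs (1−α)S over its disc πR² and re-emits over 4πR², so the mean absorbed flux is (1−0.836)·4.850/4 = 0.1989 W m⁻².
Radiative balance εσT⁴ = 0.1989 gives T = [0.1989/(0.76·σ)]^(1/4) = 46.35 K.

46.3 K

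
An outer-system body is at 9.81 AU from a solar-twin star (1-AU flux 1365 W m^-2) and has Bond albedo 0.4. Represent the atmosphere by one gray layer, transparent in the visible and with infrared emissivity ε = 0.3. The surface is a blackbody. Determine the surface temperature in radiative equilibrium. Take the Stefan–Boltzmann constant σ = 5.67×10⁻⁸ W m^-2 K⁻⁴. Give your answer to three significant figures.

Flux at the orbit: S = 1365/(9.81)² = 14.18 W m^-2.
Effective emission temperature (TOA balance): σT_e⁴ = S(1−α)/4 = 2.128 W m^-2 → T_e = 78.27 K.
Surface balance with a leaky layer gives σT_s⁴ = σT_e⁴·2/(2−ε), so T_s = T_e·[2/(2−0.3)]^(1/4) = 81.51 K.

81.5 kelvin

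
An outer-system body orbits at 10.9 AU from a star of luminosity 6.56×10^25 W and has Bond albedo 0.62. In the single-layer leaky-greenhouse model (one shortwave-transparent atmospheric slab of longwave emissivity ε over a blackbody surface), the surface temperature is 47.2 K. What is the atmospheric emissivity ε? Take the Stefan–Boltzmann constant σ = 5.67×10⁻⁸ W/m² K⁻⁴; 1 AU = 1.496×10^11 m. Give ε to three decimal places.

0.674

d = 10.9 × 1.496×10^11 m = 1.631×10^12 m.
Spreading L over a sphere of radius d: S = 6.56×10^25/(4π·1.63×10^12²) = 1.963 W/m².
First, T_e = [1.963·(1−0.62)/(4σ)]^(1/4) = 42.59 K.
Since (2−ε)/2 = (T_e/T_s)⁴ = 0.6628, ε = 0.6745.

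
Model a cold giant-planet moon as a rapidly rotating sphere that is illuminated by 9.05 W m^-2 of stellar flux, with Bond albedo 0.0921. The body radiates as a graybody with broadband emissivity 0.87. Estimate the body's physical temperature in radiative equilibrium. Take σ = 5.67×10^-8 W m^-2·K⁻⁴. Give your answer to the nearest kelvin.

80 K

Absorbed flux (global mean): S(1−α)/4 = 9.050·0.908/4 = 2.054 W m^-2.
Radiative balance εσT⁴ = 2.054 gives T = [2.054/(0.87·σ)]^(1/4) = 80.33 K.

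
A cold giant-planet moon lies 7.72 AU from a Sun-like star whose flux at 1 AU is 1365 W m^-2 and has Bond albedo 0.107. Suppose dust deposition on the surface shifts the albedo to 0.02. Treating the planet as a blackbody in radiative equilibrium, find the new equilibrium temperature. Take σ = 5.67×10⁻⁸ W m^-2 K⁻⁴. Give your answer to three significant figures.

99.7 K

Flux at the orbit: S = 1365/(7.72)² = 22.90 W m^-2.
With the new albedo, S(1−α₂)/4 = 5.611 W m^-2, so T₂ = 99.74 K.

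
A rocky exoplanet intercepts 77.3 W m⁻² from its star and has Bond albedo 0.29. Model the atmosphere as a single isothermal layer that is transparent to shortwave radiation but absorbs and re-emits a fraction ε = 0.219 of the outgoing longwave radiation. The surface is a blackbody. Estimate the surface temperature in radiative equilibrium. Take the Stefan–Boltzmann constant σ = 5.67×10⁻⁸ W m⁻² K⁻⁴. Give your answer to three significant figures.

128 K

The planet radiates to space at T_e = [S(1−α)/(4σ)]^(1/4) = 124.7 K.
For a single slab of emissivity ε, T_s⁴ = 2T_e⁴/(2−ε); thus T_s = 124.7·(1.123)^(1/4) = 128.4 K.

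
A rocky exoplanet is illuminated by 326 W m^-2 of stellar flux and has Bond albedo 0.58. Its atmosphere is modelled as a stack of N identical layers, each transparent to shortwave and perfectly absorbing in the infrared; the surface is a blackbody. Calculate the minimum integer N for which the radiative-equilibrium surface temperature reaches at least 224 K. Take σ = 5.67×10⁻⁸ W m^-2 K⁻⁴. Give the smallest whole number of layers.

The effective emission temperature is T_e = [S(1−α)/(4σ)]^¼ = 156.7 K.
T_s = (N+1)^(1/4)·T_e ≥ 224 K requires N+1 ≥ (T_s/T_e)⁴ = (224/156.7)⁴ = 4.170.
So N ≥ 3.170; the smallest integer is N = 4.

4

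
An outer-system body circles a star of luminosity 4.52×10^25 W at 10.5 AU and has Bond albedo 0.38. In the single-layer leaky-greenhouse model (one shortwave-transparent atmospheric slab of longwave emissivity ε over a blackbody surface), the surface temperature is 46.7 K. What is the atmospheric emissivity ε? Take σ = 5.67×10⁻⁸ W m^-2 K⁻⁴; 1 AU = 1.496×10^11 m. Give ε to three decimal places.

Orbital distance: d = 10.5 AU = 1.571×10^12 m.
Flux at the orbit: S = L/(4πd²) = 4.52×10^25/(4π·(1.57×10^12)²) = 1.458 W m^-2.
First, T_e = [1.458·(1−0.38)/(4σ)]^(1/4) = 44.68 K.
Since (2−ε)/2 = (T_e/T_s)⁴ = 0.8379, ε = 0.3243.

0.324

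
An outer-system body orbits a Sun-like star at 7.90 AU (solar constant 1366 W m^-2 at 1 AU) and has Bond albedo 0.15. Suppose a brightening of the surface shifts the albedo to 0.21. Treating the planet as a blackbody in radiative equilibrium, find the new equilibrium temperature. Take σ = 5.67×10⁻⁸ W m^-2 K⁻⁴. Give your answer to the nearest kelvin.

93 kelvin

By the inverse-square law, S = 1366/7.90² = 21.89 W m^-2.
T₂ = [S(1−α₂)/(4σ)]^(1/4) = [21.89·0.79/(4σ)]^(1/4) = 93.44 K.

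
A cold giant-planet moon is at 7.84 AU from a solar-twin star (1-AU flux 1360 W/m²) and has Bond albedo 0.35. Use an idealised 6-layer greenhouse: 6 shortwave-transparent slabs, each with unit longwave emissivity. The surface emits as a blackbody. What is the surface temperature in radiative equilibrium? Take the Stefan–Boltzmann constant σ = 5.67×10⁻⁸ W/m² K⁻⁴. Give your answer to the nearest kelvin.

145 K

Irradiance scales as 1/d², so S = 1360 W/m² × (1/7.84)² = 22.13 W/m².
OLR = S(1−α)/4 = 3.596 W/m²; the top layer radiates at T_e = 89.24 K.
Layer-by-layer balance gives σT_s⁴ = (N+1)σT_e⁴, so T_s = 7^¼·89.24 = 145.2 K.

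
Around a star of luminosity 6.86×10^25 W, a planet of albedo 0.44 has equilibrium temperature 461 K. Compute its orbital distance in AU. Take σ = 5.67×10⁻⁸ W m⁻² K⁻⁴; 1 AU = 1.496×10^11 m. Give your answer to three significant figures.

Energy balance gives S = 4σT⁴/(1−α) = 18290 W m⁻².
S = L/(4πd²) → d = √(L/4πS) = √(6.86×10^25/(4π·18290)) = 1.728×10^10 m = 0.1155 AU.

0.115 AU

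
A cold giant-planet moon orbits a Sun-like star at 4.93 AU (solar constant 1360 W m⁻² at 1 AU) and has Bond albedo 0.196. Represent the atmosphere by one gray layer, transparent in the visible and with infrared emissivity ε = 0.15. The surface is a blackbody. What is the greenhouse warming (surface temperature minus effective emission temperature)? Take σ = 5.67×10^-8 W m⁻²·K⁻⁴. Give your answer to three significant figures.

2.34 K

By the inverse-square law, S = 1360/4.93² = 55.96 W m⁻².
Effective emission temperature (TOA balance): σT_e⁴ = S(1−α)/4 = 11.25 W m⁻² → T_e = 118.7 K.
For a single slab of emissivity ε, T_s⁴ = 2T_e⁴/(2−ε); thus T_s = 118.7·(1.081)^(1/4) = 121.0 K.
T_s − T_e = 121.0 − 118.7 = 2.336 K.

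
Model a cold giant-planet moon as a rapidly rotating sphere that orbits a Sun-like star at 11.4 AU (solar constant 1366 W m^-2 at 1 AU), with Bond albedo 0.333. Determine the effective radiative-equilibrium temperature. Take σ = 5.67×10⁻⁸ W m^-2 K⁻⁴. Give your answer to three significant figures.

Irradiance scales as 1/d², so S = 1366 W m^-2 × (1/11.4)² = 10.51 W m^-2.
The planet absorbs (1−α)S over its disc πR² and re-emits over 4πR², so the mean absorbed flux is (1−0.333)·10.51/4 = 1.753 W m^-2.
In equilibrium σT⁴ equals this, so T = 74.56 K.

74.6 kelvin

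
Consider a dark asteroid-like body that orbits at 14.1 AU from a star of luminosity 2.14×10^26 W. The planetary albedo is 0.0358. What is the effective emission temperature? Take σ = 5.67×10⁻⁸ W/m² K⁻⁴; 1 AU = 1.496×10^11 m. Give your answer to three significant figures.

63.5 kelvin

d = 14.1 × 1.496×10^11 m = 2.109×10^12 m.
S = L/(4πd²) = 3.827 W/m².
Absorbed flux (global mean): S(1−α)/4 = 3.827·0.964/4 = 0.9226 W/m².
Set σT⁴ = 0.9226 → T = (0.9226/σ)^(1/4) = 63.51 K.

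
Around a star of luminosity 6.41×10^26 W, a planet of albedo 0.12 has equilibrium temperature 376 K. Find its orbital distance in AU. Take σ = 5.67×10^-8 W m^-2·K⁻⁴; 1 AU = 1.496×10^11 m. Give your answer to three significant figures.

0.665 AU

Energy balance gives S = 4σT⁴/(1−α) = 5151 W m^-2.
From L = 4πd²S, d = √(6.41×10^26/(4π·5151)) = 9.951×10^10 m = 0.6652 AU.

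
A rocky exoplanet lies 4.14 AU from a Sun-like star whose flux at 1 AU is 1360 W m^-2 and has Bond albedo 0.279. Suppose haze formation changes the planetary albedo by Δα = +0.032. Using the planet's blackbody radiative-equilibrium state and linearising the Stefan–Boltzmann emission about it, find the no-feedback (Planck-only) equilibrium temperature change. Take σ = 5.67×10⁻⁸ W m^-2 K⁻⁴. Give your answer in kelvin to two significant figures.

Irradiance scales as 1/d², so S = 1360 W m^-2 × (1/4.14)² = 79.35 W m^-2.
The baseline emission temperature is T_e = 126.0 K.
ΔF = −(S/4)Δα = −(79.35/4)×(+0.032) = -0.6348 W m^-2.
Linearising σT⁴ gives d(σT⁴)/dT = 4σT_e³ = 0.4540 W m^-2 per K.
Hence the no-feedback warming is ΔF/(4σT_e³) = -1.40 K.

-1.4 K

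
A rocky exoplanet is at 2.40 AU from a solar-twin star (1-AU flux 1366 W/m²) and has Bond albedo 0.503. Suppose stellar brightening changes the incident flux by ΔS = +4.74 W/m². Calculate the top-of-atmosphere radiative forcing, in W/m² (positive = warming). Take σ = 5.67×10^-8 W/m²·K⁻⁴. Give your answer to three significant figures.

0.589 W/m²

By the inverse-square law, S = 1366/2.40² = 237.2 W/m².
ΔF = Δ[S(1−α)]/4 = (1−0.503)·+4.74/4 = 0.5889 W/m².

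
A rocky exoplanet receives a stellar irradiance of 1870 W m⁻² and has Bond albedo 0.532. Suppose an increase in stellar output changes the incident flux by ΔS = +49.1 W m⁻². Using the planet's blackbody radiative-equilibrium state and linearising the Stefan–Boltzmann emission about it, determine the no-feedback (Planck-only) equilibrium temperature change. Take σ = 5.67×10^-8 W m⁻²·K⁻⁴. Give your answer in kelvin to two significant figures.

Reference equilibrium: T_e = [S(1−α)/(4σ)]^(1/4) = 249.2 K.
ΔF = Δ[S(1−α)]/4 = (1−0.532)·+49.1/4 = 5.745 W m⁻².
Linearising σT⁴ gives d(σT⁴)/dT = 4σT_e³ = 3.511 W m⁻² per K.
ΔT₀ = ΔF/λ_P = 5.745/3.511 = 1.64 K.

1.6 K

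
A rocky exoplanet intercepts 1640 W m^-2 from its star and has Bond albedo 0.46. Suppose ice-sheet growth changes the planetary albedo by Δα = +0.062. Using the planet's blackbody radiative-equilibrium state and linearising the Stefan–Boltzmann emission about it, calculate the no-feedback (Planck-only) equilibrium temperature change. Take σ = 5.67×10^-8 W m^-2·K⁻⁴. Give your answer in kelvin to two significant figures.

Reference equilibrium: T_e = [S(1−α)/(4σ)]^(1/4) = 250.0 K.
The change in absorbed flux is Δ[S(1−α)/4] = −SΔα/4 = -25.42 W m^-2.
Linearising σT⁴ gives d(σT⁴)/dT = 4σT_e³ = 3.543 W m^-2 per K.
ΔT₀ = ΔF/λ_P = -25.42/3.543 = -7.18 K.

-7.2 K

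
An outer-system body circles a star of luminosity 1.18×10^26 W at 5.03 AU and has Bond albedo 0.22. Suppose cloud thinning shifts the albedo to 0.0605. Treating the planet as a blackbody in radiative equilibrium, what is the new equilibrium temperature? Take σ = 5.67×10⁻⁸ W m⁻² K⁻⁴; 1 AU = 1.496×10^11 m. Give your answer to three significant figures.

d = 5.03 × 1.496×10^11 m = 7.525×10^11 m.
Spreading L over a sphere of radius d: S = 1.18×10^26/(4π·7.52×10^11²) = 16.58 W m⁻².
New equilibrium: T₂ = [(1−0.0605)·16.58/(4σ)]^(1/4) = 91.04 K.

91.0 kelvin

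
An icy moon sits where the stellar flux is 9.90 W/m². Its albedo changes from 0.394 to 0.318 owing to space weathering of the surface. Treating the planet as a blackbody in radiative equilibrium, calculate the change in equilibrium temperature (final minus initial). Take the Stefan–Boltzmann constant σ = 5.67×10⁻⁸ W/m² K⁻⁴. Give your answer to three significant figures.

2.15 K

With α = 0.394, T₁ = 71.72 K.
Final:   T₂ = [S(1−0.318)/(4σ)]^(1/4) = 73.87 K.
ΔT = T₂ − T₁ = 2.150 K.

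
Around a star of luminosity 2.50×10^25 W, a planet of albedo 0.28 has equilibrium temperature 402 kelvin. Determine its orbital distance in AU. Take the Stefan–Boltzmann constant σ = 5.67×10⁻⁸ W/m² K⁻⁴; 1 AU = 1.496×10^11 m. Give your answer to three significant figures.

0.104 AU

Energy balance gives S = 4σT⁴/(1−α) = 8226 W/m².
From L = 4πd²S, d = √(2.50×10^25/(4π·8226)) = 1.555×10^10 m = 0.1040 AU.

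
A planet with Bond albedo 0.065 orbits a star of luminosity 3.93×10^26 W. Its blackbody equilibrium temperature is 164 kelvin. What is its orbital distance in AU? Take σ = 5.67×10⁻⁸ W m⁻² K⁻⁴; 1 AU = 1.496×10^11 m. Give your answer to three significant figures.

2.82 AU

Energy balance gives S = 4σT⁴/(1−α) = 175.5 W m⁻².
From L = 4πd²S, d = √(3.93×10^26/(4π·175.5)) = 4.222×10^11 m = 2.822 AU.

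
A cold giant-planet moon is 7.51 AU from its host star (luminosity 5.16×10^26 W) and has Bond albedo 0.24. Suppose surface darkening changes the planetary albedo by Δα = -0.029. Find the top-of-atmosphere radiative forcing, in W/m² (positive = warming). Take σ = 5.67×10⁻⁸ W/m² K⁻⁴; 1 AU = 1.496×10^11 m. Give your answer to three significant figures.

d = 7.51 × 1.496×10^11 m = 1.123×10^12 m.
Spreading L over a sphere of radius d: S = 5.16×10^26/(4π·1.12×10^12²) = 32.53 W/m².
TOA radiative forcing: ΔF = −S·Δα/4 = −32.53·(-0.029)/4 = 0.2358 W/m².

0.236 W/m²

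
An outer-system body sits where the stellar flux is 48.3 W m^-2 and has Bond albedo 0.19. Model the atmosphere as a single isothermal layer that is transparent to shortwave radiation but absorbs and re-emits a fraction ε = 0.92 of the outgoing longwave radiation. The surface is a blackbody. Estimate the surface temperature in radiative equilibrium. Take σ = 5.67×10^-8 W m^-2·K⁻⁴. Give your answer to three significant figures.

The planet radiates to space at T_e = [S(1−α)/(4σ)]^(1/4) = 114.6 K.
For a single slab of emissivity ε, T_s⁴ = 2T_e⁴/(2−ε); thus T_s = 114.6·(1.852)^(1/4) = 133.7 K.

134 kelvin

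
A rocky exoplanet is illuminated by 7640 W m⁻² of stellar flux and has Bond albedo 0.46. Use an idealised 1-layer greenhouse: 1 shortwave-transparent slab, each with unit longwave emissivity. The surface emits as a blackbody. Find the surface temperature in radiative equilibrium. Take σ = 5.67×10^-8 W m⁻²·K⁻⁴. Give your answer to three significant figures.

437 kelvin

Top-of-atmosphere balance: σT_e⁴ = S(1−α)/4 = 1031 W m⁻² → T_e = 367.2 K.
For an N-layer opaque stack, T_s⁴ = (N+1)T_e⁴, hence T_s = (2)^(1/4)×367.2 K = 436.7 K.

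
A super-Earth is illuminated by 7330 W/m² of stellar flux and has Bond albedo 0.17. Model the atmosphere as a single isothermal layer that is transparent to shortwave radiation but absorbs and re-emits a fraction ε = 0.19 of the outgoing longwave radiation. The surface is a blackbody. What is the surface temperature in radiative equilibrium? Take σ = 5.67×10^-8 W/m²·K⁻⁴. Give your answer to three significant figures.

415 K

At the top of the atmosphere, σT_e⁴ = S(1−α)/4 = 1521 W/m², giving T_e = 404.7 K.
For a single slab of emissivity ε, T_s⁴ = 2T_e⁴/(2−ε); thus T_s = 404.7·(1.105)^(1/4) = 414.9 K.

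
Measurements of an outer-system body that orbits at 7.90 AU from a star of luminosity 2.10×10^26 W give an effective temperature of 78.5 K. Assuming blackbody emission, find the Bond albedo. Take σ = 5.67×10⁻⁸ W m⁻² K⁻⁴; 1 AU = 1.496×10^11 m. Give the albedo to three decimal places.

0.280

d = 7.90 × 1.496×10^11 m = 1.182×10^12 m.
S = L/(4πd²) = 11.96 W m⁻².
Energy balance: S(1−α)/4 = σT⁴, so 1−α = 4σT⁴/S.
4σT⁴ = 4·5.67×10⁻⁸·(78.5)⁴ = 8.612 W m⁻².
Hence α = 1 − 8.612/11.96 = 0.2802.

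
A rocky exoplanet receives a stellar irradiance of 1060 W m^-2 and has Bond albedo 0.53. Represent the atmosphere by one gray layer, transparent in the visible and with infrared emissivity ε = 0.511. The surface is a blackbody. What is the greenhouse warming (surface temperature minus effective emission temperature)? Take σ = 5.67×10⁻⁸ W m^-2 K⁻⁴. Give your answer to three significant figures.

Effective emission temperature (TOA balance): σT_e⁴ = S(1−α)/4 = 124.5 W m^-2 → T_e = 216.5 K.
For a single slab of emissivity ε, T_s⁴ = 2T_e⁴/(2−ε); thus T_s = 216.5·(1.343)^(1/4) = 233.1 K.
T_s − T_e = 233.1 − 216.5 = 16.57 K.

16.6 kelvin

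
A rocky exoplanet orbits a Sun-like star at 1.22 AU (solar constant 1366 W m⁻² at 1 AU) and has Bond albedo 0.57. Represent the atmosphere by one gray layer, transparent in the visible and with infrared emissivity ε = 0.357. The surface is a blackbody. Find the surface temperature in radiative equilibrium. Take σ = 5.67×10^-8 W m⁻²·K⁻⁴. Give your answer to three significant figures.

Flux at the orbit: S = 1366/(1.22)² = 917.8 W m⁻².
At the top of the atmosphere, σT_e⁴ = S(1−α)/4 = 98.66 W m⁻², giving T_e = 204.2 K.
The surface balance (absorbed SW + ε·downward IR = σT_s⁴) with T_a⁴ = T_s⁴/2 reduces to T_s = T_e·[2/(2−ε)]^¼ = 214.5 K.

215 kelvin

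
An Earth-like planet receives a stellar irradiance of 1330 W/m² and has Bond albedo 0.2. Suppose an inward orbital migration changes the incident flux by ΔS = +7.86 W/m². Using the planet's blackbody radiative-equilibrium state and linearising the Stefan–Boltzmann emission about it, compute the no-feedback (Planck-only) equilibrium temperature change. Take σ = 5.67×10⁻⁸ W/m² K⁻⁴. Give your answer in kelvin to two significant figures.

0.39 K

The baseline emission temperature is T_e = 261.7 K.
TOA radiative forcing: ΔF = (1−α)ΔS/4 = 0.8·(+7.86)/4 = 1.572 W/m².
Linearising σT⁴ gives d(σT⁴)/dT = 4σT_e³ = 4.066 W/m² per K.
ΔT₀ = ΔF/λ_P = 1.572/4.066 = 0.387 K.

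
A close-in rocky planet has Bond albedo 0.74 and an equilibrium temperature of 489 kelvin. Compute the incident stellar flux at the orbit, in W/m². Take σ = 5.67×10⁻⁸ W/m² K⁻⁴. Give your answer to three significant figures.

49900 W/m²

Invert the energy balance for S: S = 4σT⁴/(1−α).
The emitted flux is σT⁴ = 3242 W/m².
So S = 4×3242/(1−0.74) = 49880 W/m².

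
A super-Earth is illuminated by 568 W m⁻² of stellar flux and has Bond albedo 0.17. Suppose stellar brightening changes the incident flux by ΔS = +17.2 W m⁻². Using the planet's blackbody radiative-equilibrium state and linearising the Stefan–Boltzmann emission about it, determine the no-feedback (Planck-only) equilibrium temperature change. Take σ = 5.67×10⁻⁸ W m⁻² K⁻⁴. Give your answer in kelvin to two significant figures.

The baseline emission temperature is T_e = 213.5 K.
TOA radiative forcing: ΔF = (1−α)ΔS/4 = 0.83·(+17.2)/4 = 3.569 W m⁻².
Planck response: λ_P = 4σT_e³ = 4·5.67×10⁻⁸·(213.5)³ = 2.208 W m⁻²/K.
Hence the no-feedback warming is ΔF/(4σT_e³) = 1.62 K.

1.6 kelvin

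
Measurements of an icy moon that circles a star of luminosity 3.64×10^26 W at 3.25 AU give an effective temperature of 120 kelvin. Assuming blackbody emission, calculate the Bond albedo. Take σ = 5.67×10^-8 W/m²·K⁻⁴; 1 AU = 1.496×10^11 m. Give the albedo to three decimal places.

0.616

Orbital distance: d = 3.25 AU = 4.862×10^11 m.
Spreading L over a sphere of radius d: S = 3.64×10^26/(4π·4.86×10^11²) = 122.5 W/m².
From σT⁴ = S(1−α)/4 we invert for α: 1−α = 4σT⁴/S.
σT⁴ = 11.76 W/m², so 4σT⁴ = 47.03 W/m².
1−α = 47.03/122.5 = 0.3838, so α = 0.6162.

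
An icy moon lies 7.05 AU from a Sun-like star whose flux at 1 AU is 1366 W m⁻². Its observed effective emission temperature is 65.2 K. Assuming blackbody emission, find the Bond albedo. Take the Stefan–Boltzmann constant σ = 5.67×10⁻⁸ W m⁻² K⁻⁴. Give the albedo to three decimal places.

Irradiance scales as 1/d², so S = 1366 W m⁻² × (1/7.05)² = 27.48 W m⁻².
Energy balance: S(1−α)/4 = σT⁴, so 1−α = 4σT⁴/S.
4σT⁴ = 4·5.67×10⁻⁸·(65.2)⁴ = 4.099 W m⁻².
1−α = 4.099/27.48 = 0.1491, so α = 0.8509.

0.851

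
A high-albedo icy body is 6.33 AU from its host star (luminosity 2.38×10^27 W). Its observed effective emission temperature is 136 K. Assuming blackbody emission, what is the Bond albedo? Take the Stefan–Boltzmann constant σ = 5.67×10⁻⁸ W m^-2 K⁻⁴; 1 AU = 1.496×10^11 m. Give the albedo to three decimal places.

0.633

Orbital distance: d = 6.33 AU = 9.470×10^11 m.
S = L/(4πd²) = 211.2 W m^-2.
Rearranging the radiative balance, α = 1 − 4σT⁴/S.
σT⁴ = 19.40 W m^-2, so 4σT⁴ = 77.59 W m^-2.
Hence α = 1 − 77.59/211.2 = 0.6326.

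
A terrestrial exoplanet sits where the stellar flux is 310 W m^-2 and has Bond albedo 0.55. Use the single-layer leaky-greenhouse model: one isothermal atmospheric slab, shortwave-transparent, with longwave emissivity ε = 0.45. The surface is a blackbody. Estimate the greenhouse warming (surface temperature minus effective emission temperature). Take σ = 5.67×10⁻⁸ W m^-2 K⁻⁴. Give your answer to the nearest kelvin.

The planet radiates to space at T_e = [S(1−α)/(4σ)]^(1/4) = 157.5 K.
For a single slab of emissivity ε, T_s⁴ = 2T_e⁴/(2−ε); thus T_s = 157.5·(1.29)^(1/4) = 167.8 K.
The atmosphere warms the surface by 10.36 K.

10 K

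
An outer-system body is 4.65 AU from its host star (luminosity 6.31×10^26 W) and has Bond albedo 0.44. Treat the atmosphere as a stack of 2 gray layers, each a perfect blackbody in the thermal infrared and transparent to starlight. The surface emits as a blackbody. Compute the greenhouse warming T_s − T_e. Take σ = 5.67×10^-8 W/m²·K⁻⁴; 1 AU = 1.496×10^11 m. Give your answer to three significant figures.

40.0 kelvin

d = 4.65 × 1.496×10^11 m = 6.956×10^11 m.
S = L/(4πd²) = 103.8 W/m².
OLR = S(1−α)/4 = 14.53 W/m²; the top layer radiates at T_e = 126.5 K.
Surface: T_s = (3)^¼·T_e = 166.5 K.
Warming: T_s − T_e = 39.99 K.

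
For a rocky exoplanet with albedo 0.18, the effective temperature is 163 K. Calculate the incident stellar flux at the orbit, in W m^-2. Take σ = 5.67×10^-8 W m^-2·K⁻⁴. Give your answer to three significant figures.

195 W m^-2

Invert the energy balance for S: S = 4σT⁴/(1−α).
The emitted flux is σT⁴ = 40.03 W m^-2.
S = 4·40.03/0.82 = 195.2 W m^-2.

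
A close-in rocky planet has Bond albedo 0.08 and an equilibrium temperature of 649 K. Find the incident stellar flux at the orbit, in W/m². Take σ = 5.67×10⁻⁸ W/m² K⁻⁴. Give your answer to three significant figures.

43700 W/m²

From S(1−α)/4 = σT⁴: S = 4σT⁴/(1−α).
σT⁴ = 5.67×10⁻⁸·(649)⁴ = 10060 W/m².
S = 4·10060/0.92 = 43740 W/m².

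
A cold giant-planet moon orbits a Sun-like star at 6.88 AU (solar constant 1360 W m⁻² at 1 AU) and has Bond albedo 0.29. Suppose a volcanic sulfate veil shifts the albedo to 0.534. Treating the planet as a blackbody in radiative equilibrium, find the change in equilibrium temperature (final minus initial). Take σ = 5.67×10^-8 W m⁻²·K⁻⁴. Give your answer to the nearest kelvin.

By the inverse-square law, S = 1360/6.88² = 28.73 W m⁻².
Initial: T₁ = [S(1−0.29)/(4σ)]^(1/4) = 97.39 K.
Final:   T₂ = [S(1−0.534)/(4σ)]^(1/4) = 87.65 K.
ΔT = T₂ − T₁ = -9.731 K.

-10 K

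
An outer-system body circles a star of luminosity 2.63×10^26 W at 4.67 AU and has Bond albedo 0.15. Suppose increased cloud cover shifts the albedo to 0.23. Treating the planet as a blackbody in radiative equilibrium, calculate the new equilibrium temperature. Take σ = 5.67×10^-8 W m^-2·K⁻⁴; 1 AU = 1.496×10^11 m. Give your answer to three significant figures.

Orbital distance: d = 4.67 AU = 6.986×10^11 m.
Spreading L over a sphere of radius d: S = 2.63×10^26/(4π·6.99×10^11²) = 42.88 W m^-2.
New equilibrium: T₂ = [(1−0.23)·42.88/(4σ)]^(1/4) = 109.8 K.

110 K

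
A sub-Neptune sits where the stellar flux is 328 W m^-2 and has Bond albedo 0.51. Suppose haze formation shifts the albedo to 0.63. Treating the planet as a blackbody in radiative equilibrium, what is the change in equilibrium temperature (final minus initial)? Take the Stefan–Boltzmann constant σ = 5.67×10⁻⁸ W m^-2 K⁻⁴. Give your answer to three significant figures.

-11.1 kelvin

Before: T₁ = [328.0·0.49/(4σ)]^(1/4) = 163.2 K.
After:  T₂ = [328.0·0.37/(4σ)]^(1/4) = 152.1 K.
ΔT = T₂ − T₁ = -11.06 K.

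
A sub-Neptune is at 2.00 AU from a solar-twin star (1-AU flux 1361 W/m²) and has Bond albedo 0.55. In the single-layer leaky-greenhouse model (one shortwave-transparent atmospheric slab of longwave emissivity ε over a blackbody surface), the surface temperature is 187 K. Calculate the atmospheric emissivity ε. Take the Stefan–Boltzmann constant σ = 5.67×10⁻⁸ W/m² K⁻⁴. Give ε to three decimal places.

0.896

Flux at the orbit: S = 1361/(2.00)² = 340.2 W/m².
TOA balance gives T_e = 161.2 K.
T_s⁴ = T_e⁴·2/(2−ε) → ε = 2 − 2(T_e/T_s)⁴ = 2 − 2·(161.2/187)⁴ = 0.8958.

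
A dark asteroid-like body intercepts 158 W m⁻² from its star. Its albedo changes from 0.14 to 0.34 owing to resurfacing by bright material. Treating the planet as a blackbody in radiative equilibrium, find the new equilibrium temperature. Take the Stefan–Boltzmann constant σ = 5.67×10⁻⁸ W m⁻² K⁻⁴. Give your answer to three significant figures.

New equilibrium: T₂ = [(1−0.34)·158.0/(4σ)]^(1/4) = 146.4 K.

146 K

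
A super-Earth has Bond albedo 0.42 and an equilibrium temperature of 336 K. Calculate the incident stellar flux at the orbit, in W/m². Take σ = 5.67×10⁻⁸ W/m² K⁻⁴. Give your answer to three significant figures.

4980 W/m²

Invert the energy balance for S: S = 4σT⁴/(1−α).
The emitted flux is σT⁴ = 722.7 W/m².
S = 4·722.7/0.58 = 4984 W/m².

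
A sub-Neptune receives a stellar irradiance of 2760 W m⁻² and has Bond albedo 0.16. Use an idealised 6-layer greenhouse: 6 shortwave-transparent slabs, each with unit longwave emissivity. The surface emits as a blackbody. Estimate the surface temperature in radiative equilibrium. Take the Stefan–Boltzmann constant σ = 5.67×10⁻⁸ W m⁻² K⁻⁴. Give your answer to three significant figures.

OLR = S(1−α)/4 = 579.6 W m⁻²; the top layer radiates at T_e = 318.0 K.
With N = 6 opaque layers, T_s = (N+1)^(1/4)·T_e = 7^(1/4)·318.0 = 517.2 K.

517 K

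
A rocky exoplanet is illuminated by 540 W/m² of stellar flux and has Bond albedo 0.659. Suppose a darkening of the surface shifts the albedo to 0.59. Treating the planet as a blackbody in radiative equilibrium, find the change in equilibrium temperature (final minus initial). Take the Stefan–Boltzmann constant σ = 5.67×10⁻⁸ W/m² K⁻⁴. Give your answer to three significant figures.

7.96 K

Initial: T₁ = [S(1−0.659)/(4σ)]^(1/4) = 168.8 K.
Final:   T₂ = [S(1−0.59)/(4σ)]^(1/4) = 176.8 K.
ΔT = T₂ − T₁ = 7.958 K.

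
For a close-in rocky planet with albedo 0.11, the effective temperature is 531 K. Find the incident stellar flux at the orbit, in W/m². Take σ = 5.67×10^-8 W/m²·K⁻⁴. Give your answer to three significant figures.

From S(1−α)/4 = σT⁴: S = 4σT⁴/(1−α).
σT⁴ = 5.67×10⁻⁸·(531)⁴ = 4508 W/m².
S = 4·4508/0.89 = 20260 W/m².

20300 W/m²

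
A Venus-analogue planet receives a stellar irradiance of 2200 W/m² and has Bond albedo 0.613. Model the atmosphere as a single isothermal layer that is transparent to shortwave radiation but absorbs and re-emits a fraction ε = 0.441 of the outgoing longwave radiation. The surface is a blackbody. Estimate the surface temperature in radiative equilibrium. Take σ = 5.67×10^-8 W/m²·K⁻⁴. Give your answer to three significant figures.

At the top of the atmosphere, σT_e⁴ = S(1−α)/4 = 212.8 W/m², giving T_e = 247.5 K.
The surface balance (absorbed SW + ε·downward IR = σT_s⁴) with T_a⁴ = T_s⁴/2 reduces to T_s = T_e·[2/(2−ε)]^¼ = 263.4 K.

263 kelvin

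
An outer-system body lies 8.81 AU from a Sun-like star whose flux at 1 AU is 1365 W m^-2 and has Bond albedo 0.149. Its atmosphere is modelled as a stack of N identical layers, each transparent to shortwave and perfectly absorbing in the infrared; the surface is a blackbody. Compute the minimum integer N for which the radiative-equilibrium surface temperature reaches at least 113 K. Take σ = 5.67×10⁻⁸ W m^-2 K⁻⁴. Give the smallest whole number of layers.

By the inverse-square law, S = 1365/8.81² = 17.59 W m^-2.
Top-of-atmosphere balance: σT_e⁴ = S(1−α)/4 = 3.742 W m^-2 → T_e = 90.13 K.
T_s = (N+1)^(1/4)·T_e ≥ 113 K requires N+1 ≥ (T_s/T_e)⁴ = (113/90.13)⁴ = 2.471.
The minimum whole number is N = 2.

2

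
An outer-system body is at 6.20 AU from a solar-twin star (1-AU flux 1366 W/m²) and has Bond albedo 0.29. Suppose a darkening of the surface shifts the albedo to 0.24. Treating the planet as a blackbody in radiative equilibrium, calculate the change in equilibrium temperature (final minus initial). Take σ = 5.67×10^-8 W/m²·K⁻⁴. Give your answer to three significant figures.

1.76 K

By the inverse-square law, S = 1366/6.20² = 35.54 W/m².
Initial: T₁ = [S(1−0.29)/(4σ)]^(1/4) = 102.7 K.
With α = 0.24, T₂ = 104.5 K.
Change: 104.5 − 102.7 = 1.762 K.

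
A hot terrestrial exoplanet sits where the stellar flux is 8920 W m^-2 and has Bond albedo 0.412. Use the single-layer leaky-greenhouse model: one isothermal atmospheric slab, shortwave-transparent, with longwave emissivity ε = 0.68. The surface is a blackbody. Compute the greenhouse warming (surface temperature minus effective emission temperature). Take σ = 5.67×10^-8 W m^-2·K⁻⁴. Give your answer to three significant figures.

42.7 kelvin

Effective emission temperature (TOA balance): σT_e⁴ = S(1−α)/4 = 1311 W m^-2 → T_e = 390.0 K.
Surface balance with a leaky layer gives σT_s⁴ = σT_e⁴·2/(2−ε), so T_s = T_e·[2/(2−0.68)]^(1/4) = 432.7 K.
The atmosphere warms the surface by 42.69 K.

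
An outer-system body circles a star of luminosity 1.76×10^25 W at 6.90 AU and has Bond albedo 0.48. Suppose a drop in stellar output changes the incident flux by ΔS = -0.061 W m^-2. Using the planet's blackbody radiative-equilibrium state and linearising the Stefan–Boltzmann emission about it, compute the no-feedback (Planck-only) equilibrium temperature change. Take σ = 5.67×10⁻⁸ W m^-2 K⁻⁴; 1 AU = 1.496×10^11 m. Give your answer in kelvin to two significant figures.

Orbital distance: d = 6.90 AU = 1.032×10^12 m.
S = L/(4πd²) = 1.314 W m^-2.
Reference equilibrium: T_e = [S(1−α)/(4σ)]^(1/4) = 41.67 K.
TOA radiative forcing: ΔF = (1−α)ΔS/4 = 0.52·(-0.061)/4 = -0.007930 W m^-2.
Planck response: λ_P = 4σT_e³ = 4·5.67×10⁻⁸·(41.67)³ = 0.01640 W m^-2/K.
ΔT₀ = ΔF/λ_P = -0.007930/0.01640 = -0.483 K.

-0.48 K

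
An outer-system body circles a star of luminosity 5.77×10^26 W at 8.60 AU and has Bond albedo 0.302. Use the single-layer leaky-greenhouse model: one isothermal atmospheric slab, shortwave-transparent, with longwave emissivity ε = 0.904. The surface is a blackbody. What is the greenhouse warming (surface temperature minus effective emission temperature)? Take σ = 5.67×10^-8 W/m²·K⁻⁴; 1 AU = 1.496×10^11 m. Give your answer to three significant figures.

15.6 kelvin

Orbital distance: d = 8.60 AU = 1.287×10^12 m.
Spreading L over a sphere of radius d: S = 5.77×10^26/(4π·1.29×10^12²) = 27.74 W/m².
Effective emission temperature (TOA balance): σT_e⁴ = S(1−α)/4 = 4.841 W/m² → T_e = 96.12 K.
For a single slab of emissivity ε, T_s⁴ = 2T_e⁴/(2−ε); thus T_s = 96.12·(1.825)^(1/4) = 111.7 K.
T_s − T_e = 111.7 − 96.12 = 15.60 K.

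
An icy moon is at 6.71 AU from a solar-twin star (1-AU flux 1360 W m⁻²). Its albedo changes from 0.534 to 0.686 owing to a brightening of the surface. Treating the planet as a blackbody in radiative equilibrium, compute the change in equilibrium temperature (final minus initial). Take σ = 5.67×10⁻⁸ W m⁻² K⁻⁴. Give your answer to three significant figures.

Flux at the orbit: S = 1360/(6.71)² = 30.21 W m⁻².
Initial: T₁ = [S(1−0.534)/(4σ)]^(1/4) = 88.76 K.
With α = 0.686, T₂ = 80.42 K.
Change: 80.42 − 88.76 = -8.342 K.

-8.34 K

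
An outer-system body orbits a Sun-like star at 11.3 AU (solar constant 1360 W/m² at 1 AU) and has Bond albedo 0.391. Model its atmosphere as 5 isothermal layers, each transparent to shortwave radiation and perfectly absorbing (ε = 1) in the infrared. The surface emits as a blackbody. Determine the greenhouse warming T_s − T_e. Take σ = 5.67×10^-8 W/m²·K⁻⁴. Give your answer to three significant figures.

Irradiance scales as 1/d², so S = 1360 W/m² × (1/11.3)² = 10.65 W/m².
The effective emission temperature is T_e = [S(1−α)/(4σ)]^¼ = 73.13 K.
Surface: T_s = (6)^¼·T_e = 114.5 K.
Warming: T_s − T_e = 41.32 K.

41.3 kelvin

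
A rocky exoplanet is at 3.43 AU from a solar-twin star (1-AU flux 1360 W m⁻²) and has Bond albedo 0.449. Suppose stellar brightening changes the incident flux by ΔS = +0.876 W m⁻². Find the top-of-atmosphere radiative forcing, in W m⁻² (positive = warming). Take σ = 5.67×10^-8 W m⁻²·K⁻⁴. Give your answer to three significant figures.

By the inverse-square law, S = 1360/3.43² = 115.6 W m⁻².
ΔF = Δ[S(1−α)]/4 = (1−0.449)·+0.876/4 = 0.1207 W m⁻².

0.121 W m⁻²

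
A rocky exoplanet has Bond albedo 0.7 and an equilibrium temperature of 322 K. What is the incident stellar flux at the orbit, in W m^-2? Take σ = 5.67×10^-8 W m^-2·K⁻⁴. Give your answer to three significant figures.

From S(1−α)/4 = σT⁴: S = 4σT⁴/(1−α).
The emitted flux is σT⁴ = 609.5 W m^-2.
S = 4·609.5/0.3 = 8127 W m^-2.

8130 W m^-2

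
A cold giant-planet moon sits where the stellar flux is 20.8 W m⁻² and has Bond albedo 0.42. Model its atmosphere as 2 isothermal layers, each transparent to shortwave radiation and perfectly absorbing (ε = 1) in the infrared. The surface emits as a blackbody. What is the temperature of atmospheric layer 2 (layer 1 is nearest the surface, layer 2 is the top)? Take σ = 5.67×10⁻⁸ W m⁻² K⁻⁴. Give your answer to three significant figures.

OLR = S(1−α)/4 = 3.016 W m⁻²; the top layer radiates at T_e = 85.40 K.
The net upward flux σT_e⁴ is constant between every pair of levels, so T_k⁴ = (N+1−k)T_e⁴.
T_2 = (1)^(1/4)·85.40 = 85.40 K.

85.4 K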